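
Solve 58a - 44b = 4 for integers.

Step 1: Check solvability.
gcd(58, 44) = 2
Since 2 divides 4, solutions exist.

Step 2: Apply extended Euclidean algorithm to find gcd.
We find integers such that 58*x0 + 44*y0 = 2

Step 3: Scale the particular solution.
Multiply by 4/2 = 2:
a = -6, b = -8

Step 4: Verify.
58*(-6) - 44*(-8) = 4 = 4 ✓

a = -6, b = -8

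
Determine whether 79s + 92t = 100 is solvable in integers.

Step 1: Compute gcd(79, 92).
gcd(79, 92) = 1

Step 2: Check divisibility.
Does 1 divide 100? 100 = 1 x 100, so yes.

By the theorem on linear Diophantine equations, 79s + 92t = 100 has integer solutions if and only if gcd(79, 92) divides 100. Since 1 | 100, solutions exist.

Yes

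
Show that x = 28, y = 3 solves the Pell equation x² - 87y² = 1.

Compute x² = 28² = 784
Compute 87y² = 87·3² = 87·9 = 783
x² - 87y² = 784 - 783 = 1
Since this equals 1, (28, 3) is a solution.

Yes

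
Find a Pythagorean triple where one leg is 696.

We need the other leg and hypotenuse such that 696² + x² = c².
Take x = 697, c = 985: 696² + 697² = 484416 + 485809 = 970225 = 985² ✓
Triple: (697, 696, 985)

(697, 696, 985)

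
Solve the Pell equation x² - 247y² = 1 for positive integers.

We seek the smallest positive integers (x, y) with x² - 247y² = 1, i.e., x² = 247y² + 1.
Try successive y values:
y = 1: x² = 247·1² + 1 = 248, not a perfect square
y = 2: x² = 247·2² + 1 = 989, not a perfect square
y = 3: x² = 247·3² + 1 = 2224, not a perfect square
... continuing the search (or via continued fractions) ...
y = 5427: x² = 247·5427² + 1 = 7274725264, x = 85292 ✓

Verify: 85292² - 247·5427² = 7274725264 - 7274725263 = 1 ✓

x = 85292, y = 5427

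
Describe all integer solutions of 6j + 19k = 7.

Step 1: Compute gcd(6, 19) = 1.
Since 1 divides 7, solutions exist.

Step 2: Find a particular solution using extended Euclidean algorithm.
We get j₀ = -21, k₀ = 7.
Check: 6*-21 + 19*7 = 7 = 7 ✓

Step 3: Write the general solution.
j = -21 + (19/1)t = -21 + 19t
k = 7 - (6/1)t = 7 - 6t
for any integer t.

j = -21 + 19t, k = 7 - 6t for integer t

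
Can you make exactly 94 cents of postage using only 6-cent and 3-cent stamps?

We need non-negative x, y with 6x + 3y = 94.
gcd(6, 3) = 3, and 3 does not divide 94.
No integer solutions exist, so certainly no non-negative ones.

No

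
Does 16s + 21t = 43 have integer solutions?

Step 1: Compute gcd(16, 21).
gcd(16, 21) = 1

Step 2: Check divisibility.
Does 1 divide 43? 43 = 1 x 43, so yes.

By the theorem on linear Diophantine equations, 16s + 21t = 43 has integer solutions if and only if gcd(16, 21) divides 43. Since 1 | 43, solutions exist.

Yes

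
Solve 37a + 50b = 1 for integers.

Step 1: Check solvability.
gcd(37, 50) = 1
Since 1 divides 1, solutions exist.

Step 2: Apply extended Euclidean algorithm to find gcd.
We find integers such that 37*x0 + 50*y0 = 1

Step 3: Scale the particular solution.
Multiply by 1/1 = 1:
a = 23, b = -17

Step 4: Verify.
37*(23) + 50*(-17) = 1 = 1 ✓

a = 23, b = -17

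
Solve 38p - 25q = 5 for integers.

Step 1: Check solvability.
gcd(38, 25) = 1
Since 1 divides 5, solutions exist.

Step 2: Apply extended Euclidean algorithm to find gcd.
We find integers such that 38*x0 + 25*y0 = 1

Step 3: Scale the particular solution.
Multiply by 5/1 = 5:
p = 10, q = 15

Step 4: Verify.
38*(10) - 25*(15) = 5 = 5 ✓

p = 10, q = 15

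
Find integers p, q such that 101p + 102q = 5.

Step 1: Check solvability.
gcd(101, 102) = 1
Since 1 divides 5, solutions exist.

Step 2: Apply extended Euclidean algorithm to find gcd.
We find integers such that 101*x0 + 102*y0 = 1

Step 3: Scale the particular solution.
Multiply by 5/1 = 5:
p = -5, q = 5

Step 4: Verify.
101*(-5) + 102*(5) = 5 = 5 ✓

p = -5, q = 5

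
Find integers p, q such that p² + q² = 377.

We need to find integers p, q > 0 such that p² + q² = 377.
Trying p = 4: q² = 377 - 4² = 377 - 16 = 361
q = 19
Check: 4² + 19² = 16 + 361 = 377 ✓

377 = 4² + 19²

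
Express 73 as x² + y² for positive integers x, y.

We need to find integers x, y > 0 such that x² + y² = 73.
Trying x = 3: y² = 73 - 3² = 73 - 9 = 64
y = 8
Check: 3² + 8² = 9 + 64 = 73 ✓

73 = 3² + 8²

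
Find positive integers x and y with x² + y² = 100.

We need to find integers x, y > 0 such that x² + y² = 100.
Trying x = 6: y² = 100 - 6² = 100 - 36 = 64
y = 8
Check: 6² + 8² = 36 + 64 = 100 ✓

100 = 6² + 8²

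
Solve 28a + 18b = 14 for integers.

Step 1: Check solvability.
gcd(28, 18) = 2
Since 2 divides 14, solutions exist.

Step 2: Apply extended Euclidean algorithm to find gcd.
We find integers such that 28*x0 + 18*y0 = 2

Step 3: Scale the particular solution.
Multiply by 14/2 = 7:
a = 14, b = -21

Step 4: Verify.
28*(14) + 18*(-21) = 14 = 14 ✓

a = 14, b = -21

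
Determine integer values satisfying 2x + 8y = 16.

Step 1: Check solvability.
gcd(2, 8) = 2
Since 2 divides 16, solutions exist.

Step 2: Apply extended Euclidean algorithm to find gcd.
We find integers such that 2*x0 + 8*y0 = 2

Step 3: Scale the particular solution.
Multiply by 16/2 = 8:
x = 8, y = 0

Step 4: Verify.
2*(8) + 8*(0) = 16 = 16 ✓

x = 8, y = 0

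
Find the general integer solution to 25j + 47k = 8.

Step 1: Compute gcd(25, 47) = 1.
Since 1 divides 8, solutions exist.

Step 2: Find a particular solution using extended Euclidean algorithm.
We get j₀ = -120, k₀ = 64.
Check: 25*-120 + 47*64 = 8 = 8 ✓

Step 3: Write the general solution.
j = -120 + (47/1)t = -120 + 47t
k = 64 - (25/1)t = 64 - 25t
for any integer t.

j = -120 + 47t, k = 64 - 25t for integer t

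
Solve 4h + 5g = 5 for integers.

Step 1: Check solvability.
gcd(4, 5) = 1
Since 1 divides 5, solutions exist.

Step 2: Apply extended Euclidean algorithm to find gcd.
We find integers such that 4*x0 + 5*y0 = 1

Step 3: Scale the particular solution.
Multiply by 5/1 = 5:
h = -5, g = 5

Step 4: Verify.
4*(-5) + 5*(5) = 5 = 5 ✓

h = -5, g = 5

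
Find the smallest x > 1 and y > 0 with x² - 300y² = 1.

We seek the smallest positive integers (x, y) with x² - 300y² = 1, i.e., x² = 300y² + 1.
Try successive y values:
y = 1: x² = 300·1² + 1 = 301, not a perfect square
y = 2: x² = 300·2² + 1 = 1201, not a perfect square
y = 3: x² = 300·3² + 1 = 2701, not a perfect square
... continuing the search (or via continued fractions) ...
y = 78: x² = 300·78² + 1 = 1825201, x = 1351 ✓

Verify: 1351² - 300·78² = 1825201 - 1825200 = 1 ✓

x = 1351, y = 78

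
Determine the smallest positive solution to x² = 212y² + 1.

We seek the smallest positive integers (x, y) with x² - 212y² = 1, i.e., x² = 212y² + 1.
Try successive y values:
y = 1: x² = 212·1² + 1 = 213, not a perfect square
y = 2: x² = 212·2² + 1 = 849, not a perfect square
y = 3: x² = 212·3² + 1 = 1909, not a perfect square
... continuing the search (or via continued fractions) ...
y = 4550: x² = 212·4550² + 1 = 4388930001, x = 66249 ✓

Verify: 66249² - 212·4550² = 4388930001 - 4388930000 = 1 ✓

x = 66249, y = 4550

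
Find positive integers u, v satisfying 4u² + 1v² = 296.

Try small values of u and check whether (296 - 4u²)/1 is a perfect square.
u = 7: 4·7² = 196, so 1v² = 296 - 196 = 100, giving v² = 100, v = 10.
Check: 4·7² + 1·10² = 196 + 100 = 296 ✓

u = 7, v = 10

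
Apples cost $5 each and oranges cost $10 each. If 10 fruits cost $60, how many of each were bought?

Let a = apples, o = oranges.
a + o = 10
5a + 10o = 60
Substitute o = 10 - a:
5a + 10(10 - a) = 60
(5 - 10)a = 60 - 100
-5a = -40
a = 8, o = 10 - 8 = 2

Apples: 8, Oranges: 2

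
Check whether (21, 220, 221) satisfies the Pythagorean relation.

Compute a² + b²:
21² + 220² = 441 + 48400 = 48841
Compute c²:
221² = 48841
Since 48841 = 48841, it is a Pythagorean triple.

Yes, it is a Pythagorean triple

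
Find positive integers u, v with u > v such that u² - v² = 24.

Factor: u² - v² = (u+v)(u-v) = 24.
We need two factors of 24 with the same parity.
Use u+v = 12 and u-v = 2 (product 12·2 = 24).
Adding: 2u = 14, so u = 7.
Subtracting: 2v = 10, so v = 5.
Check: 7² - 5² = 49 - 25 = 24 ✓

u = 7, v = 5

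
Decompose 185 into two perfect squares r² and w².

We need to find integers r, w > 0 such that r² + w² = 185.
Trying r = 4: w² = 185 - 4² = 185 - 16 = 169
w = 13
Check: 4² + 13² = 16 + 169 = 185 ✓

185 = 4² + 13²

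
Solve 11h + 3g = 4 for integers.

Step 1: Check solvability.
gcd(11, 3) = 1
Since 1 divides 4, solutions exist.

Step 2: Apply extended Euclidean algorithm to find gcd.
We find integers such that 11*x0 + 3*y0 = 1

Step 3: Scale the particular solution.
Multiply by 4/1 = 4:
h = -4, g = 16

Step 4: Verify.
11*(-4) + 3*(16) = 4 = 4 ✓

h = -4, g = 16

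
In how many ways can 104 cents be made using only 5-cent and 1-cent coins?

We need non-negative integers (x, y) with 5x + 1y = 104.
For each x from 0 to 20, check if (104 - 5x) is a non-negative multiple of 1.
Solutions (x, y): (0,104), (1,99), (2,94), (3,89), ...
Count: 21

21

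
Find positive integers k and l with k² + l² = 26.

We need to find integers k, l > 0 such that k² + l² = 26.
Trying k = 1: l² = 26 - 1² = 26 - 1 = 25
l = 5
Check: 1² + 5² = 1 + 25 = 26 ✓

26 = 1² + 5²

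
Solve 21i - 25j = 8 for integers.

Step 1: Check solvability.
gcd(21, 25) = 1
Since 1 divides 8, solutions exist.

Step 2: Apply extended Euclidean algorithm to find gcd.
We find integers such that 21*x0 + 25*y0 = 1

Step 3: Scale the particular solution.
Multiply by 8/1 = 8:
i = 48, j = 40

Step 4: Verify.
21*(48) - 25*(40) = 8 = 8 ✓

i = 48, j = 40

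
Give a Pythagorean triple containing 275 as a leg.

We need the other leg and hypotenuse such that 275² + x² = c².
Take x = 252, c = 373: 275² + 252² = 75625 + 63504 = 139129 = 373² ✓
Triple: (275, 252, 373)

(275, 252, 373)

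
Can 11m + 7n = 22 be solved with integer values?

Step 1: Compute gcd(11, 7).
gcd(11, 7) = 1

Step 2: Check divisibility.
Does 1 divide 22? 22 = 1 x 22, so yes.

By the theorem on linear Diophantine equations, 11m + 7n = 22 has integer solutions if and only if gcd(11, 7) divides 22. Since 1 | 22, solutions exist.

Yes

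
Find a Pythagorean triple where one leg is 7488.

We need the other leg and hypotenuse such that 7488² + x² = c².
Take x = 600, c = 7512: 7488² + 600² = 56070144 + 360000 = 56430144 = 7512² ✓
Triple: (600, 7488, 7512)

(600, 7488, 7512)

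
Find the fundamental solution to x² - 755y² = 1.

We seek the smallest positive integers (x, y) with x² - 755y² = 1, i.e., x² = 755y² + 1.
Try successive y values:
y = 1: x² = 755·1² + 1 = 756, not a perfect square
y = 2: x² = 755·2² + 1 = 3021, not a perfect square
y = 3: x² = 755·3² + 1 = 6796, not a perfect square
... continuing the search (or via continued fractions) ...
y = 44: x² = 755·44² + 1 = 1461681, x = 1209 ✓

Verify: 1209² - 755·44² = 1461681 - 1461680 = 1 ✓

x = 1209, y = 44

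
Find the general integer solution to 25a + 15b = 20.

Step 1: Compute gcd(25, 15) = 5.
Since 5 divides 20, solutions exist.

Step 2: Find a particular solution using extended Euclidean algorithm.
We get a₀ = -4, b₀ = 8.
Check: 25*-4 + 15*8 = 20 = 20 ✓

Step 3: Write the general solution.
a = -4 + (15/5)t = -4 + 3t
b = 8 - (25/5)t = 8 - 5t
for any integer t.

a = -4 + 3t, b = 8 - 5t for integer t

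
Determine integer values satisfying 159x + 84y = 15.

Step 1: Check solvability.
gcd(159, 84) = 3
Since 3 divides 15, solutions exist.

Step 2: Apply extended Euclidean algorithm to find gcd.
We find integers such that 159*x0 + 84*y0 = 3

Step 3: Scale the particular solution.
Multiply by 15/3 = 5:
x = 45, y = -85

Step 4: Verify.
159*(45) + 84*(-85) = 15 = 15 ✓

x = 45, y = -85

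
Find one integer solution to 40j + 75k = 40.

Step 1: Check solvability.
gcd(40, 75) = 5
Since 5 divides 40, solutions exist.

Step 2: Apply extended Euclidean algorithm to find gcd.
We find integers such that 40*x0 + 75*y0 = 5

Step 3: Scale the particular solution.
Multiply by 40/5 = 8:
j = 16, k = -8

Step 4: Verify.
40*(16) + 75*(-8) = 40 = 40 ✓

j = 16, k = -8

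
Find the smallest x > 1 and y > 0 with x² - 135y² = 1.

We seek the smallest positive integers (x, y) with x² - 135y² = 1, i.e., x² = 135y² + 1.
Try successive y values:
y = 1: x² = 135·1² + 1 = 136, not a perfect square
y = 2: x² = 135·2² + 1 = 541, not a perfect square
y = 3: x² = 135·3² + 1 = 1216, not a perfect square
... continuing the search (or via continued fractions) ...
y = 21: x² = 135·21² + 1 = 59536, x = 244 ✓

Verify: 244² - 135·21² = 59536 - 59535 = 1 ✓

x = 244, y = 21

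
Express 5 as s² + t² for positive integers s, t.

We need to find integers s, t > 0 such that s² + t² = 5.
Trying s = 1: t² = 5 - 1² = 5 - 1 = 4
t = 2
Check: 1² + 2² = 1 + 4 = 5 ✓

5 = 1² + 2²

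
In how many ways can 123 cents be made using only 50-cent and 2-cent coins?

We need non-negative integers (x, y) with 50x + 2y = 123.
For each x from 0 to 2, check if (123 - 50x) is a non-negative multiple of 2.
Solutions (x, y): none
Count: 0

0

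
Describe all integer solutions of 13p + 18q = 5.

Step 1: Compute gcd(13, 18) = 1.
Since 1 divides 5, solutions exist.

Step 2: Find a particular solution using extended Euclidean algorithm.
We get p₀ = 35, q₀ = -25.
Check: 13*35 + 18*-25 = 5 = 5 ✓

Step 3: Write the general solution.
p = 35 + (18/1)t = 35 + 18t
q = -25 - (13/1)t = -25 - 13t
for any integer t.

p = 35 + 18t, q = -25 - 13t for integer t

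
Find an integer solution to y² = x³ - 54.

Try small integer x values and check whether x³ - 54 is a perfect square.
x = 7: x³ - 54 = 7³ - 54 = 343 - 54 = 289
Is 289 a perfect square? 17² = 289 ✓
So (x, y) = (7, 17) is a solution.

x = 7, y = 17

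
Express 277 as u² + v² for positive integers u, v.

We need to find integers u, v > 0 such that u² + v² = 277.
Trying u = 9: v² = 277 - 9² = 277 - 81 = 196
v = 14
Check: 9² + 14² = 81 + 196 = 277 ✓

277 = 9² + 14²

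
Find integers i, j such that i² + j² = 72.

We need to find integers i, j > 0 such that i² + j² = 72.
Trying i = 6: j² = 72 - 6² = 72 - 36 = 36
j = 6
Check: 6² + 6² = 36 + 36 = 72 ✓

72 = 6² + 6²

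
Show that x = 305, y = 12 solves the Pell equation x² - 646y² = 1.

Compute x² = 305² = 93025
Compute 646y² = 646·12² = 646·144 = 93024
x² - 646y² = 93025 - 93024 = 1
Since this equals 1, (305, 12) is a solution.

Yes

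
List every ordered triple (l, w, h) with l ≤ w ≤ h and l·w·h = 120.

Iterate l from 1 to ⌊120^(1/3)⌋. For each l dividing 120, iterate w ≥ l with w dividing 120/l, and set h = 120/(l·w).
Triples found (16): (1×1×120), (1×2×60), (1×3×40), (1×4×30), (1×5×24), (1×6×20), (1×8×15), (1×10×12), (2×2×30), (2×3×20), (2×4×15), (2×5×12), (2×6×10), (3×4×10), (3×5×8), (4×5×6)

(1×1×120), (1×2×60), (1×3×40), (1×4×30), (1×5×24), (1×6×20), (1×8×15), (1×10×12), (2×2×30), (2×3×20), (2×4×15), (2×5×12), (2×6×10), (3×4×10), (3×5×8), (4×5×6)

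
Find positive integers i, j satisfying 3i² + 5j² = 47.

Try small values of i and check whether (47 - 3i²)/5 is a perfect square.
i = 3: 3·3² = 27, so 5j² = 47 - 27 = 20, giving j² = 4, j = 2.
Check: 3·3² + 5·2² = 27 + 20 = 47 ✓

i = 3, j = 2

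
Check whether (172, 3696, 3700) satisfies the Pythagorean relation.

Compute a² + b²:
172² + 3696² = 29584 + 13660416 = 13690000
Compute c²:
3700² = 13690000
Since 13690000 = 13690000, it is a Pythagorean triple.

Yes, it is a Pythagorean triple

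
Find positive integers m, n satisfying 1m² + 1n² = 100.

Try small values of m and check whether (100 - 1m²)/1 is a perfect square.
m = 6: 1·6² = 36, so 1n² = 100 - 36 = 64, giving n² = 64, n = 8.
Check: 1·6² + 1·8² = 36 + 64 = 100 ✓

m = 6, n = 8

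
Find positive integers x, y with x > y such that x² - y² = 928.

Factor: x² - y² = (x+y)(x-y) = 928.
We need two factors of 928 with the same parity.
Use x+y = 464 and x-y = 2 (product 464·2 = 928).
Adding: 2x = 466, so x = 233.
Subtracting: 2y = 462, so y = 231.
Check: 233² - 231² = 54289 - 53361 = 928 ✓

x = 233, y = 231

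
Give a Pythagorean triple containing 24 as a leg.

We need the other leg and hypotenuse such that 24² + x² = c².
Take x = 143, c = 145: 24² + 143² = 576 + 20449 = 21025 = 145² ✓
Triple: (143, 24, 145)

(143, 24, 145)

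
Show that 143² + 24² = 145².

Compute a² + b²:
143² + 24² = 20449 + 576 = 21025
Compute c²:
145² = 21025
Since 21025 = 21025, it is a Pythagorean triple.

Yes, it is a Pythagorean triple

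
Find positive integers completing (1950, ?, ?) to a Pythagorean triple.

We need the other leg and hypotenuse such that 1950² + x² = c².
Take x = 1368, c = 2382: 1950² + 1368² = 3802500 + 1871424 = 5673924 = 2382² ✓
Triple: (1950, 1368, 2382)

(1950, 1368, 2382)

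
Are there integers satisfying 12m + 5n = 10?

Step 1: Compute gcd(12, 5).
gcd(12, 5) = 1

Step 2: Check divisibility.
Does 1 divide 10? 10 = 1 x 10, so yes.

By the theorem on linear Diophantine equations, 12m + 5n = 10 has integer solutions if and only if gcd(12, 5) divides 10. Since 1 | 10, solutions exist.

Yes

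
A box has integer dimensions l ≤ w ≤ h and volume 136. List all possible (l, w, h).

Iterate l from 1 to ⌊136^(1/3)⌋. For each l dividing 136, iterate w ≥ l with w dividing 136/l, and set h = 136/(l·w).
Triples found (6): (1×1×136), (1×2×68), (1×4×34), (1×8×17), (2×2×34), (2×4×17)

(1×1×136), (1×2×68), (1×4×34), (1×8×17), (2×2×34), (2×4×17)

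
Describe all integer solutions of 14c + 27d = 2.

Step 1: Compute gcd(14, 27) = 1.
Since 1 divides 2, solutions exist.

Step 2: Find a particular solution using extended Euclidean algorithm.
We get c₀ = 4, d₀ = -2.
Check: 14*4 + 27*-2 = 2 = 2 ✓

Step 3: Write the general solution.
c = 4 + (27/1)t = 4 + 27t
d = -2 - (14/1)t = -2 - 14t
for any integer t.

c = 4 + 27t, d = -2 - 14t for integer t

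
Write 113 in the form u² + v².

We need to find integers u, v > 0 such that u² + v² = 113.
Trying u = 7: v² = 113 - 7² = 113 - 49 = 64
v = 8
Check: 7² + 8² = 49 + 64 = 113 ✓

113 = 7² + 8²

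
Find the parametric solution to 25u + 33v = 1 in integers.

Step 1: Compute gcd(25, 33) = 1.
Since 1 divides 1, solutions exist.

Step 2: Find a particular solution using extended Euclidean algorithm.
We get u₀ = 4, v₀ = -3.
Check: 25*4 + 33*-3 = 1 = 1 ✓

Step 3: Write the general solution.
u = 4 + (33/1)t = 4 + 33t
v = -3 - (25/1)t = -3 - 25t
for any integer t.

u = 4 + 33t, v = -3 - 25t for integer t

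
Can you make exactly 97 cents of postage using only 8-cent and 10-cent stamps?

We need non-negative x, y with 8x + 10y = 97.
gcd(8, 10) = 2, and 2 does not divide 97.
No integer solutions exist, so certainly no non-negative ones.

No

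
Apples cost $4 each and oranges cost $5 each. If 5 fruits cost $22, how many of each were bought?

Let a = apples, o = oranges.
a + o = 5
4a + 5o = 22
Substitute o = 5 - a:
4a + 5(5 - a) = 22
(4 - 5)a = 22 - 25
-1a = -3
a = 3, o = 5 - 3 = 2

Apples: 3, Oranges: 2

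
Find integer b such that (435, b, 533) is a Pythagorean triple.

b² = c² - a² = 533² - 435² = 284089 - 189225 = 94864
b = sqrt(94864) = 308

308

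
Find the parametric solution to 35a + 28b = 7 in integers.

Step 1: Compute gcd(35, 28) = 7.
Since 7 divides 7, solutions exist.

Step 2: Find a particular solution using extended Euclidean algorithm.
We get a₀ = 1, b₀ = -1.
Check: 35*1 + 28*-1 = 7 = 7 ✓

Step 3: Write the general solution.
a = 1 + (28/7)t = 1 + 4t
b = -1 - (35/7)t = -1 - 5t
for any integer t.

a = 1 + 4t, b = -1 - 5t for integer t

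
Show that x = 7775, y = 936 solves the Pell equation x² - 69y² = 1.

Compute x² = 7775² = 60450625
Compute 69y² = 69·936² = 69·876096 = 60450624
x² - 69y² = 60450625 - 60450624 = 1
Since this equals 1, (7775, 936) is a solution.

Yes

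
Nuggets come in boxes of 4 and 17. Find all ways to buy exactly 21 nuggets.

We need non-negative integers (x, y) with 4x + 17y = 21.
For each x in 0..5, check if 21 - 4x is a non-negative multiple of 17.
x = 1: 17y = 17, y = 1 ✓

(1 boxes of 4, 1 boxes of 17)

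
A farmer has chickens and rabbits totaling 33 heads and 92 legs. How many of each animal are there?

Let c = chickens, r = rabbits.
Heads: c + r = 33
Legs: 2c + 4r = 92
From the first equation, c = 33 - r. Substitute:
2(33 - r) + 4r = 92
66 + 2r = 92
r = (92 - 66)/2 = 13
c = 33 - 13 = 20

Chickens: 20, Rabbits: 13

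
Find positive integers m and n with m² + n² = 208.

We need to find integers m, n > 0 such that m² + n² = 208.
Trying m = 8: n² = 208 - 8² = 208 - 64 = 144
n = 12
Check: 8² + 12² = 64 + 144 = 208 ✓

208 = 8² + 12²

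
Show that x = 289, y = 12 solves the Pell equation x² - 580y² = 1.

Compute x² = 289² = 83521
Compute 580y² = 580·12² = 580·144 = 83520
x² - 580y² = 83521 - 83520 = 1
Since this equals 1, (289, 12) is a solution.

Yes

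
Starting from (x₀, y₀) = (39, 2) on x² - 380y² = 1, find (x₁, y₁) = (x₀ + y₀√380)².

Solutions to x² - Dy² = 1 are generated by powers of (x₀ + y₀√D).
The next solution satisfies x₁ + y₁√380 = (x₀ + y₀√380)², giving:
x₁ = x₀² + 380y₀² = 39² + 380·2² = 1521 + 1520 = 3041
y₁ = 2x₀y₀ = 2·39·2 = 156

Verify: 3041² - 380·156² = 9247681 - 9247680 = 1 ✓

x = 3041, y = 156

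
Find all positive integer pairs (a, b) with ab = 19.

The positive divisors of 19 are: 1, 19.
Each divisor d gives the pair (d, 19/d):
(1, 19), (19, 1)

(1, 19), (19, 1)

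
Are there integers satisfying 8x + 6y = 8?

Step 1: Compute gcd(8, 6).
gcd(8, 6) = 2

Step 2: Check divisibility.
Does 2 divide 8? 8 = 2 x 4, so yes.

By the theorem on linear Diophantine equations, 8x + 6y = 8 has integer solutions if and only if gcd(8, 6) divides 8. Since 2 | 8, solutions exist.

Yes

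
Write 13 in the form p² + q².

We need to find integers p, q > 0 such that p² + q² = 13.
Trying p = 2: q² = 13 - 2² = 13 - 4 = 9
q = 3
Check: 2² + 3² = 4 + 9 = 13 ✓

13 = 2² + 3²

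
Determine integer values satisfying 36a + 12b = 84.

Step 1: Check solvability.
gcd(36, 12) = 12
Since 12 divides 84, solutions exist.

Step 2: Apply extended Euclidean algorithm to find gcd.
We find integers such that 36*x0 + 12*y0 = 12

Step 3: Scale the particular solution.
Multiply by 84/12 = 7:
a = 0, b = 7

Step 4: Verify.
36*(0) + 12*(7) = 84 = 84 ✓

a = 0, b = 7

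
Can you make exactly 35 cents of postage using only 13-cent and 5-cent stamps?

We need non-negative x, y with 13x + 5y = 35.
gcd(13, 5) = 1 divides 35, so integer solutions exist.
Search for a non-negative one: x = 0 gives 5y = 35 - 0 = 35, so y = 7.
Check: 13·0 + 5·7 = 35 ✓

Yes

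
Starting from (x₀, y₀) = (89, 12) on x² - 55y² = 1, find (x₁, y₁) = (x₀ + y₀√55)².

Solutions to x² - Dy² = 1 are generated by powers of (x₀ + y₀√D).
The next solution satisfies x₁ + y₁√55 = (x₀ + y₀√55)², giving:
x₁ = x₀² + 55y₀² = 89² + 55·12² = 7921 + 7920 = 15841
y₁ = 2x₀y₀ = 2·89·12 = 2136

Verify: 15841² - 55·2136² = 250937281 - 250937280 = 1 ✓

x = 15841, y = 2136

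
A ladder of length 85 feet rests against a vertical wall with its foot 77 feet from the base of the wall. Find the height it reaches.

The ladder, wall, and ground form a right triangle with hypotenuse 85 and one leg 77.
By the Pythagorean theorem: h² = 85² - 77² = 7225 - 5929 = 1296
h = √1296 = 36 feet

36 feet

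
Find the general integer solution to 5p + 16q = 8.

Step 1: Compute gcd(5, 16) = 1.
Since 1 divides 8, solutions exist.

Step 2: Find a particular solution using extended Euclidean algorithm.
We get p₀ = -24, q₀ = 8.
Check: 5*-24 + 16*8 = 8 = 8 ✓

Step 3: Write the general solution.
p = -24 + (16/1)t = -24 + 16t
q = 8 - (5/1)t = 8 - 5t
for any integer t.

p = -24 + 16t, q = 8 - 5t for integer t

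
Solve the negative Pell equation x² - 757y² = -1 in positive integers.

We need x² = 757y² - 1. Try successive y:
y = 1: x² = 757·1² - 1 = 756, not a perfect square
y = 2: x² = 757·2² - 1 = 3027, not a perfect square
y = 3: x² = 757·3² - 1 = 6812, not a perfect square
...
y = 49769: x² = 757·49769² - 1 = 1875053694276 = 1369326² ✓
Check: 1369326² - 757·49769² = 1875053694276 - 1875053694277 = -1 ✓

x = 1369326, y = 49769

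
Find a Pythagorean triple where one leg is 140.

We need the other leg and hypotenuse such that 140² + x² = c².
Take x = 51, c = 149: 140² + 51² = 19600 + 2601 = 22201 = 149² ✓
Triple: (51, 140, 149)

(51, 140, 149)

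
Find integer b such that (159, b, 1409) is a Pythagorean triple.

b² = c² - a² = 1409² - 159² = 1985281 - 25281 = 1960000
b = sqrt(1960000) = 1400

1400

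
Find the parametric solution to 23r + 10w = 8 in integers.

Step 1: Compute gcd(23, 10) = 1.
Since 1 divides 8, solutions exist.

Step 2: Find a particular solution using extended Euclidean algorithm.
We get r₀ = -24, w₀ = 56.
Check: 23*-24 + 10*56 = 8 = 8 ✓

Step 3: Write the general solution.
r = -24 + (10/1)t = -24 + 10t
w = 56 - (23/1)t = 56 - 23t
for any integer t.

r = -24 + 10t, w = 56 - 23t for integer t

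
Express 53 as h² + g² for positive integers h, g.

We need to find integers h, g > 0 such that h² + g² = 53.
Trying h = 2: g² = 53 - 2² = 53 - 4 = 49
g = 7
Check: 2² + 7² = 4 + 49 = 53 ✓

53 = 2² + 7²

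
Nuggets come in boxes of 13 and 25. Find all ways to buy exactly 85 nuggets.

We need non-negative integers (x, y) with 13x + 25y = 85.
For each x in 0..6, check if 85 - 13x is a non-negative multiple of 25.
No x yields an integer y ≥ 0.

No solution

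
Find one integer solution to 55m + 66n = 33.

Step 1: Check solvability.
gcd(55, 66) = 11
Since 11 divides 33, solutions exist.

Step 2: Apply extended Euclidean algorithm to find gcd.
We find integers such that 55*x0 + 66*y0 = 11

Step 3: Scale the particular solution.
Multiply by 33/11 = 3:
m = -3, n = 3

Step 4: Verify.
55*(-3) + 66*(3) = 33 = 33 ✓

m = -3, n = 3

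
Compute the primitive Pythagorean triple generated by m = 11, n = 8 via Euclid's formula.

a = m² - n² = 121 - 64 = 57
b = 2mn = 2·11·8 = 176
c = m² + n² = 121 + 64 = 185
Verify: 57² + 176² = 3249 + 30976 = 34225 = 185² ✓

(57, 176, 185)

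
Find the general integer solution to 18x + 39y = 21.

Step 1: Compute gcd(18, 39) = 3.
Since 3 divides 21, solutions exist.

Step 2: Find a particular solution using extended Euclidean algorithm.
We get x₀ = -14, y₀ = 7.
Check: 18*-14 + 39*7 = 21 = 21 ✓

Step 3: Write the general solution.
x = -14 + (39/3)t = -14 + 13t
y = 7 - (18/3)t = 7 - 6t
for any integer t.

x = -14 + 13t, y = 7 - 6t for integer t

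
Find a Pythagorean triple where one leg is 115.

We need the other leg and hypotenuse such that 115² + x² = c².
Take x = 252, c = 277: 115² + 252² = 13225 + 63504 = 76729 = 277² ✓
Triple: (115, 252, 277)

(115, 252, 277)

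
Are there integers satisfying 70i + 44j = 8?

Step 1: Compute gcd(70, 44).
gcd(70, 44) = 2

Step 2: Check divisibility.
Does 2 divide 8? 8 = 2 x 4, so yes.

By the theorem on linear Diophantine equations, 70i + 44j = 8 has integer solutions if and only if gcd(70, 44) divides 8. Since 2 | 8, solutions exist.

Yes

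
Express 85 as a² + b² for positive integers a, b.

We need to find integers a, b > 0 such that a² + b² = 85.
Trying a = 2: b² = 85 - 2² = 85 - 4 = 81
b = 9
Check: 2² + 9² = 4 + 81 = 85 ✓

85 = 2² + 9²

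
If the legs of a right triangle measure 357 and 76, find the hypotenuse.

c² = a² + b² = 357² + 76² = 127449 + 5776 = 133225
c = 365

365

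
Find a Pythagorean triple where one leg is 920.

We need the other leg and hypotenuse such that 920² + x² = c².
Take x = 129, c = 929: 920² + 129² = 846400 + 16641 = 863041 = 929² ✓
Triple: (129, 920, 929)

(129, 920, 929)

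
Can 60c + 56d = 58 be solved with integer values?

Step 1: Compute gcd(60, 56).
gcd(60, 56) = 4

Step 2: Check divisibility.
Does 4 divide 58? 58 = 4 x 14 + 2, so no.

By the theorem on linear Diophantine equations, 60c + 56d = 58 has integer solutions if and only if gcd(60, 56) divides 58. Since 4 does not divide 58, no solutions exist.

No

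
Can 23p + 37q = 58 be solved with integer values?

Step 1: Compute gcd(23, 37).
gcd(23, 37) = 1

Step 2: Check divisibility.
Does 1 divide 58? 58 = 1 x 58, so yes.

By the theorem on linear Diophantine equations, 23p + 37q = 58 has integer solutions if and only if gcd(23, 37) divides 58. Since 1 | 58, solutions exist.

Yes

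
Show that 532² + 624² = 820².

Compute a² + b² = 532² + 624² = 283024 + 389376 = 672400
Compute c² = 820² = 672400
Since 672400 = 672400, confirmed.

Yes, it is a Pythagorean triple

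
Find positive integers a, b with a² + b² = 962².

We need a² + b² = 962² = 925444.
Trying: 62² + 960² = 3844 + 921600 = 925444 ✓

(62, 960, 962)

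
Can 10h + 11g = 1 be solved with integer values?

Step 1: Compute gcd(10, 11).
gcd(10, 11) = 1

Step 2: Check divisibility.
Does 1 divide 1? 1 = 1 x 1, so yes.

By the theorem on linear Diophantine equations, 10h + 11g = 1 has integer solutions if and only if gcd(10, 11) divides 1. Since 1 | 1, solutions exist.

Yes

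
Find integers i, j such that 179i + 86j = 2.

Step 1: Check solvability.
gcd(179, 86) = 1
Since 1 divides 2, solutions exist.

Step 2: Apply extended Euclidean algorithm to find gcd.
We find integers such that 179*x0 + 86*y0 = 1

Step 3: Scale the particular solution.
Multiply by 2/1 = 2:
i = 74, j = -154

Step 4: Verify.
179*(74) + 86*(-154) = 2 = 2 ✓

i = 74, j = -154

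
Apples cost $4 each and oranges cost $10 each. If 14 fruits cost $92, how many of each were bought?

Let a = apples, o = oranges.
a + o = 14
4a + 10o = 92
Substitute o = 14 - a:
4a + 10(14 - a) = 92
(4 - 10)a = 92 - 140
-6a = -48
a = 8, o = 14 - 8 = 6

Apples: 8, Oranges: 6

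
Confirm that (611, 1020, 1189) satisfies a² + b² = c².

Compute a² + b² = 611² + 1020² = 373321 + 1040400 = 1413721
Compute c² = 1189² = 1413721
Since 1413721 = 1413721, confirmed.

Yes, it is a Pythagorean triple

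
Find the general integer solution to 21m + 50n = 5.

Step 1: Compute gcd(21, 50) = 1.
Since 1 divides 5, solutions exist.

Step 2: Find a particular solution using extended Euclidean algorithm.
We get m₀ = -95, n₀ = 40.
Check: 21*-95 + 50*40 = 5 = 5 ✓

Step 3: Write the general solution.
m = -95 + (50/1)t = -95 + 50t
n = 40 - (21/1)t = 40 - 21t
for any integer t.

m = -95 + 50t, n = 40 - 21t for integer t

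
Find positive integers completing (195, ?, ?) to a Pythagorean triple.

We need the other leg and hypotenuse such that 195² + x² = c².
Take x = 28, c = 197: 195² + 28² = 38025 + 784 = 38809 = 197² ✓
Triple: (195, 28, 197)

(195, 28, 197)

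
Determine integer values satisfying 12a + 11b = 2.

Step 1: Check solvability.
gcd(12, 11) = 1
Since 1 divides 2, solutions exist.

Step 2: Apply extended Euclidean algorithm to find gcd.
We find integers such that 12*x0 + 11*y0 = 1

Step 3: Scale the particular solution.
Multiply by 2/1 = 2:
a = 2, b = -2

Step 4: Verify.
12*(2) + 11*(-2) = 2 = 2 ✓

a = 2, b = -2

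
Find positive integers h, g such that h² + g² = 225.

Search for h with 225 - h² a perfect square.
h = 9: 225 - 9² = 225 - 81 = 144 = 12² ✓
So h = 9, g = 12.

h = 9, g = 12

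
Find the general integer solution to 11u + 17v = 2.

Step 1: Compute gcd(11, 17) = 1.
Since 1 divides 2, solutions exist.

Step 2: Find a particular solution using extended Euclidean algorithm.
We get u₀ = -6, v₀ = 4.
Check: 11*-6 + 17*4 = 2 = 2 ✓

Step 3: Write the general solution.
u = -6 + (17/1)t = -6 + 17t
v = 4 - (11/1)t = 4 - 11t
for any integer t.

u = -6 + 17t, v = 4 - 11t for integer t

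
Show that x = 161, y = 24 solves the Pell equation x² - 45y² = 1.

Compute x² = 161² = 25921
Compute 45y² = 45·24² = 45·576 = 25920
x² - 45y² = 25921 - 25920 = 1
Since this equals 1, (161, 24) is a solution.

Yes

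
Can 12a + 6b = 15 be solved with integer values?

Step 1: Compute gcd(12, 6).
gcd(12, 6) = 6

Step 2: Check divisibility.
Does 6 divide 15? 15 = 6 x 2 + 3, so no.

By the theorem on linear Diophantine equations, 12a + 6b = 15 has integer solutions if and only if gcd(12, 6) divides 15. Since 6 does not divide 15, no solutions exist.

No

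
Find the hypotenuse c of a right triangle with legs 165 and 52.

c² = a² + b² = 165² + 52² = 27225 + 2704 = 29929
c = sqrt(29929) = 173

173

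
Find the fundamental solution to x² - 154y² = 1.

We seek the smallest positive integers (x, y) with x² - 154y² = 1, i.e., x² = 154y² + 1.
Try successive y values:
y = 1: x² = 154·1² + 1 = 155, not a perfect square
y = 2: x² = 154·2² + 1 = 617, not a perfect square
y = 3: x² = 154·3² + 1 = 1387, not a perfect square
... continuing the search (or via continued fractions) ...
y = 1716: x² = 154·1716² + 1 = 453477025, x = 21295 ✓

Verify: 21295² - 154·1716² = 453477025 - 453477024 = 1 ✓

x = 21295, y = 1716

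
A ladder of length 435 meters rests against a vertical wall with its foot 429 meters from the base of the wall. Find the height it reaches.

The ladder, wall, and ground form a right triangle with hypotenuse 435 and one leg 429.
By the Pythagorean theorem: h² = 435² - 429² = 189225 - 184041 = 5184
h = √5184 = 72 meters

72 meters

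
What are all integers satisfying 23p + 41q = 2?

Step 1: Compute gcd(23, 41) = 1.
Since 1 divides 2, solutions exist.

Step 2: Find a particular solution using extended Euclidean algorithm.
We get p₀ = -32, q₀ = 18.
Check: 23*-32 + 41*18 = 2 = 2 ✓

Step 3: Write the general solution.
p = -32 + (41/1)t = -32 + 41t
q = 18 - (23/1)t = 18 - 23t
for any integer t.

p = -32 + 41t, q = 18 - 23t for integer t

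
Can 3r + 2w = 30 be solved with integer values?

Step 1: Compute gcd(3, 2).
gcd(3, 2) = 1

Step 2: Check divisibility.
Does 1 divide 30? 30 = 1 x 30, so yes.

By the theorem on linear Diophantine equations, 3r + 2w = 30 has integer solutions if and only if gcd(3, 2) divides 30. Since 1 | 30, solutions exist.

Yes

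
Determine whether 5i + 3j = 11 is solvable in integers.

Step 1: Compute gcd(5, 3).
gcd(5, 3) = 1

Step 2: Check divisibility.
Does 1 divide 11? 11 = 1 x 11, so yes.

By the theorem on linear Diophantine equations, 5i + 3j = 11 has integer solutions if and only if gcd(5, 3) divides 11. Since 1 | 11, solutions exist.

Yes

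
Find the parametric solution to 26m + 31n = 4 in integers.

Step 1: Compute gcd(26, 31) = 1.
Since 1 divides 4, solutions exist.

Step 2: Find a particular solution using extended Euclidean algorithm.
We get m₀ = 24, n₀ = -20.
Check: 26*24 + 31*-20 = 4 = 4 ✓

Step 3: Write the general solution.
m = 24 + (31/1)t = 24 + 31t
n = -20 - (26/1)t = -20 - 26t
for any integer t.

m = 24 + 31t, n = -20 - 26t for integer t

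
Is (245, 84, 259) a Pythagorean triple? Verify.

Compute a² + b² = 245² + 84² = 60025 + 7056 = 67081
Compute c² = 259² = 67081
Since 67081 = 67081, confirmed.

Yes, it is a Pythagorean triple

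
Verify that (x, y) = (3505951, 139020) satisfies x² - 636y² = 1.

Compute x² = 3505951² = 12291692414401
Compute 636y² = 636·139020² = 636·19326560400 = 12291692414400
x² - 636y² = 12291692414401 - 12291692414400 = 1
Since this equals 1, (3505951, 139020) is a solution.

Yes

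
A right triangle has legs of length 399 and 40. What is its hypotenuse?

c² = a² + b² = 399² + 40² = 159201 + 1600 = 160801
c = 401

401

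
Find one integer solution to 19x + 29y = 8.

Step 1: Check solvability.
gcd(19, 29) = 1
Since 1 divides 8, solutions exist.

Step 2: Apply extended Euclidean algorithm to find gcd.
We find integers such that 19*x0 + 29*y0 = 1

Step 3: Scale the particular solution.
Multiply by 8/1 = 8:
x = -24, y = 16

Step 4: Verify.
19*(-24) + 29*(16) = 8 = 8 ✓

x = -24, y = 16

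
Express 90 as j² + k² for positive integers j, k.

We need to find integers j, k > 0 such that j² + k² = 90.
Trying j = 3: k² = 90 - 3² = 90 - 9 = 81
k = 9
Check: 3² + 9² = 9 + 81 = 90 ✓

90 = 3² + 9²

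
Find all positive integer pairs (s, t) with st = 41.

The positive divisors of 41 are: 1, 41.
Each divisor d gives the pair (d, 41/d):
(1, 41), (41, 1)

(1, 41), (41, 1)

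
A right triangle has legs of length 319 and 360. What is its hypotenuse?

c² = a² + b² = 319² + 360² = 101761 + 129600 = 231361
c = 481

481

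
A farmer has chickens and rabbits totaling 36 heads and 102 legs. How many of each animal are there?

Let c = chickens, r = rabbits.
Heads: c + r = 36
Legs: 2c + 4r = 102
From the first equation, c = 36 - r. Substitute:
2(36 - r) + 4r = 102
72 + 2r = 102
r = (102 - 72)/2 = 15
c = 36 - 15 = 21

Chickens: 21, Rabbits: 15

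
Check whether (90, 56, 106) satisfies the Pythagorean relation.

Compute a² + b²:
90² + 56² = 8100 + 3136 = 11236
Compute c²:
106² = 11236
Since 11236 = 11236, it is a Pythagorean triple.

Yes, it is a Pythagorean triple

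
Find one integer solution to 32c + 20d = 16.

Step 1: Check solvability.
gcd(32, 20) = 4
Since 4 divides 16, solutions exist.

Step 2: Apply extended Euclidean algorithm to find gcd.
We find integers such that 32*x0 + 20*y0 = 4

Step 3: Scale the particular solution.
Multiply by 16/4 = 4:
c = 8, d = -12

Step 4: Verify.
32*(8) + 20*(-12) = 16 = 16 ✓

c = 8, d = -12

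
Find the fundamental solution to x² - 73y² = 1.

We seek the smallest positive integers (x, y) with x² - 73y² = 1, i.e., x² = 73y² + 1.
Try successive y values:
y = 1: x² = 73·1² + 1 = 74, not a perfect square
y = 2: x² = 73·2² + 1 = 293, not a perfect square
y = 3: x² = 73·3² + 1 = 658, not a perfect square
... continuing the search (or via continued fractions) ...
y = 267000: x² = 73·267000² + 1 = 5204097000001, x = 2281249 ✓

Verify: 2281249² - 73·267000² = 5204097000001 - 5204097000000 = 1 ✓

x = 2281249, y = 267000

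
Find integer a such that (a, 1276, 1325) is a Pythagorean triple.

a² = c² - b² = 1325² - 1276² = 1755625 - 1628176 = 127449
a = sqrt(127449) = 357

357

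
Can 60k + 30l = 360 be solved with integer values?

Step 1: Compute gcd(60, 30).
gcd(60, 30) = 30

Step 2: Check divisibility.
Does 30 divide 360? 360 = 30 x 12, so yes.

By the theorem on linear Diophantine equations, 60k + 30l = 360 has integer solutions if and only if gcd(60, 30) divides 360. Since 30 | 360, solutions exist.

Yes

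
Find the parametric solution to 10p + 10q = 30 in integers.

Step 1: Compute gcd(10, 10) = 10.
Since 10 divides 30, solutions exist.

Step 2: Find a particular solution using extended Euclidean algorithm.
We get p₀ = 0, q₀ = 3.
Check: 10*0 + 10*3 = 30 = 30 ✓

Step 3: Write the general solution.
p = 0 + (10/10)t = 0 + 1t
q = 3 - (10/10)t = 3 - 1t
for any integer t.

p = 0 + 1t, q = 3 - 1t for integer t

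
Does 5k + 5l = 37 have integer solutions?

Step 1: Compute gcd(5, 5).
gcd(5, 5) = 5

Step 2: Check divisibility.
Does 5 divide 37? 37 = 5 x 7 + 2, so no.

By the theorem on linear Diophantine equations, 5k + 5l = 37 has integer solutions if and only if gcd(5, 5) divides 37. Since 5 does not divide 37, no solutions exist.

No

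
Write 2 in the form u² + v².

We need to find integers u, v > 0 such that u² + v² = 2.
Trying u = 1: v² = 2 - 1² = 2 - 1 = 1
v = 1
Check: 1² + 1² = 1 + 1 = 2 ✓

2 = 1² + 1²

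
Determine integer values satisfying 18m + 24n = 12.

Step 1: Check solvability.
gcd(18, 24) = 6
Since 6 divides 12, solutions exist.

Step 2: Apply extended Euclidean algorithm to find gcd.
We find integers such that 18*x0 + 24*y0 = 6

Step 3: Scale the particular solution.
Multiply by 12/6 = 2:
m = -2, n = 2

Step 4: Verify.
18*(-2) + 24*(2) = 12 = 12 ✓

m = -2, n = 2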